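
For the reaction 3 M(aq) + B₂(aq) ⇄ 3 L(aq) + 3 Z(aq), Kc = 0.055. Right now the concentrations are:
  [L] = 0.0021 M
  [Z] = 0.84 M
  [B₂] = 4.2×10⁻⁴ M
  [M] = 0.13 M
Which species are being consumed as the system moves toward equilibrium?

M, B₂ (reactants)

Qc = [L]³·[Z]³ / ([M]³·[B₂]) = (0.0021)³·(0.84)³ / ((0.13)³·(4.2×10⁻⁴)) = 0.0059
Qc = 0.0059 < Kc = 0.055: net forward reaction.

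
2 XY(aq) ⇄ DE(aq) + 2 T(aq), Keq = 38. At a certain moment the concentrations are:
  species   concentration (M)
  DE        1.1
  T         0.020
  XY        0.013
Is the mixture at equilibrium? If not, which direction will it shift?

Q = [DE]·[T]² / [XY]² = (1.1)·(0.020)² / (0.013)² = 2.6
Q = 2.6 < Keq = 38: net forward reaction.

no; Q < K, reaction proceeds forward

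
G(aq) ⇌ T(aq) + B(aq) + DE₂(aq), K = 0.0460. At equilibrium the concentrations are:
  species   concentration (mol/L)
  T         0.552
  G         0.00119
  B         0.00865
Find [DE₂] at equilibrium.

At equilibrium, K = [T]·[B]·[DE₂] / [G] = 0.0460.
(0.552)·(0.00865)·([DE₂]) / (0.00119) = 0.0460
[DE₂] = 0.0115 mol/L

[DE₂] = 0.0115 mol/L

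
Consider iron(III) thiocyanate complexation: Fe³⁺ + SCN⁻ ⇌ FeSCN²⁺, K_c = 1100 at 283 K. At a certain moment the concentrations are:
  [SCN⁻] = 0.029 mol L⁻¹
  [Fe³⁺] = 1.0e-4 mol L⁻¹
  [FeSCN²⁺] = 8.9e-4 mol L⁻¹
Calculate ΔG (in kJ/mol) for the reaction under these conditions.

ΔG = -3.00 kJ/mol

Q_c = [FeSCN²⁺] / ([Fe³⁺]·[SCN⁻]) = (8.9e-4) / ((1.0e-4)·(0.029)) = 307
ΔG = RT ln(Q_c/K_c) = (8.314 J mol⁻¹ K⁻¹)(283 K) × ln(307/1100)
   = (2.353 kJ/mol)(-1.276) = -3.00 kJ/mol
ΔG < 0, so the forward reaction is spontaneous (proceeds forward).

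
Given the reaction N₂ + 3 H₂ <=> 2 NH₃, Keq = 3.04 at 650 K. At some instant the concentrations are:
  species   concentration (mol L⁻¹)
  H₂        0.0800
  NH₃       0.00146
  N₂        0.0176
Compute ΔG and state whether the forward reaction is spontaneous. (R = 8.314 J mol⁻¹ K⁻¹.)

Q = [NH₃]² / ([N₂]·[H₂]³) = (0.00146)² / ((0.0176)·(0.0800)³) = 0.237
ΔG = RT ln(Q/Keq) = (8.314 J mol⁻¹ K⁻¹)(650 K) × ln(0.237/3.04)
   = (5.404 kJ/mol)(-2.552) = -13.8 kJ/mol
ΔG < 0, so the forward reaction is spontaneous (proceeds forward).

ΔG = -13.8 kJ/mol; the forward reaction is spontaneous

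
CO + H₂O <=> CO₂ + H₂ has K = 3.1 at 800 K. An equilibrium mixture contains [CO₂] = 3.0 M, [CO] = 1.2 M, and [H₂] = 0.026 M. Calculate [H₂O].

At equilibrium, K = [CO₂]·[H₂] / ([CO]·[H₂O]) = 3.1.
(3.0)·(0.026) / ((1.2)·([H₂O])) = 3.1
[H₂O] = 0.0210 = 0.021 M

[H₂O] = 0.021 M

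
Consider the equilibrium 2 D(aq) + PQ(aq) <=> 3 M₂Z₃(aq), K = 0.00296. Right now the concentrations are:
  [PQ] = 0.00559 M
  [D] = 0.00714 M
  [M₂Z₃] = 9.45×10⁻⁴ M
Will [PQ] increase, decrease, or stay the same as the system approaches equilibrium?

Q = [M₂Z₃]³ / ([D]²·[PQ]) = (9.45×10⁻⁴)³ / ((0.00714)²·(0.00559)) = 0.00296
Q = 0.00296 = K; the system is at equilibrium.

stay the same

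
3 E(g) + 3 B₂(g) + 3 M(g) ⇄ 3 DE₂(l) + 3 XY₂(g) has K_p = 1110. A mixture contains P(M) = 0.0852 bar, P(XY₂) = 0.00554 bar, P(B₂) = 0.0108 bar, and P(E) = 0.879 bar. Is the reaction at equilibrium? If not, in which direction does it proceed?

(DE₂ is a pure liquid — omitted from Q_p.)
Q_p = P(XY₂)³ / (P(E)³·P(B₂)³·P(M)³) = (0.00554)³ / ((0.879)³·(0.0108)³·(0.0852)³) = 321
Q_p = 321 < K_p = 1110, so the forward reaction proceeds.

in the forward direction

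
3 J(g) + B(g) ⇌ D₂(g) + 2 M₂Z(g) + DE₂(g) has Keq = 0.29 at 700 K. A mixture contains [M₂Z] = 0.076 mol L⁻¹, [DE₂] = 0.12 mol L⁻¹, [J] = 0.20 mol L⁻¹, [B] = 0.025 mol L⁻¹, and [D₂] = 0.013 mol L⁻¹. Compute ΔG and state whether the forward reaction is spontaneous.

ΔG = -10.8 kJ/mol; the forward reaction is spontaneous

Q = [D₂]·[M₂Z]²·[DE₂] / ([J]³·[B]) = (0.013)·(0.076)²·(0.12) / ((0.20)³·(0.025)) = 0.0451
ΔG = RT ln(Q/Keq) = (8.314 J mol⁻¹ K⁻¹)(700 K) × ln(0.0451/0.29)
   = (5.820 kJ/mol)(-1.861) = -10.8 kJ/mol
ΔG < 0, so the forward reaction is spontaneous (proceeds forward).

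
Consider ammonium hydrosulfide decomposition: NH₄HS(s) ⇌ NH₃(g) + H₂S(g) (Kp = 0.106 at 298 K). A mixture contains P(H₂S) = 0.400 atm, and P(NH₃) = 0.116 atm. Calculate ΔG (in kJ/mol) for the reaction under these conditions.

ΔG = -2.05 kJ/mol

(NH₄HS is a pure solid — omitted from Qp.)
Qp = P(NH₃)·P(H₂S) = (0.116)·(0.400) = 0.0464
ΔG = RT ln(Qp/Kp) = (8.314 J mol⁻¹ K⁻¹)(298 K) × ln(0.0464/0.106)
   = (2.478 kJ/mol)(-0.8261) = -2.05 kJ/mol
ΔG < 0, so the forward reaction is spontaneous (proceeds forward).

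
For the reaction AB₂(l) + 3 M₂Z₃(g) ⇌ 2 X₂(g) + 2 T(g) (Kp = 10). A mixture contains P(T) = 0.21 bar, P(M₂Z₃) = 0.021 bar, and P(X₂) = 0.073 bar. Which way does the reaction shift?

(AB₂ is a pure liquid — omitted from Qp.)
Qp = P(X₂)²·P(T)² / P(M₂Z₃)³ = (0.073)²·(0.21)² / (0.021)³ = 25
Qp = 25 > Kp = 10, so the reverse reaction proceeds.

toward reactants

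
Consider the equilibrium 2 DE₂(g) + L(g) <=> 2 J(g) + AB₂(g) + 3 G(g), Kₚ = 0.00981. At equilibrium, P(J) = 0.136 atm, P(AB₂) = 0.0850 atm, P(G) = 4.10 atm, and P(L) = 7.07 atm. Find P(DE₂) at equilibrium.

At equilibrium, Kₚ = P(J)²·P(AB₂)·P(G)³ / (P(DE₂)²·P(L)) = 0.00981.
(0.136)²·(0.0850)·(4.10)³ / ((P(DE₂))²·(7.07)) = 0.00981
P(DE₂)² = 1.56 ⇒ P(DE₂) = 1.25 atm

P(DE₂) = 1.25 atm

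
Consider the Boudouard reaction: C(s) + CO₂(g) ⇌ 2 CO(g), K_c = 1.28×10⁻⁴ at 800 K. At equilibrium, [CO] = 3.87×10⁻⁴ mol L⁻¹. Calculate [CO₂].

(C is a pure solid — omitted from K_c.)
At equilibrium, K_c = [CO]² / [CO₂] = 1.28×10⁻⁴.
(3.87×10⁻⁴)² / ([CO₂]) = 1.28×10⁻⁴
[CO₂] = 0.00117 mol L⁻¹

[CO₂] = 0.00117 mol L⁻¹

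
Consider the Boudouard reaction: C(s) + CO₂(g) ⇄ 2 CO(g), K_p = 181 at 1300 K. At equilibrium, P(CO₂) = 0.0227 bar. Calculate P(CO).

P(CO) = 2.03 bar

(C is a pure solid — omitted from K_p.)
At equilibrium, K_p = P(CO)² / P(CO₂) = 181.
(P(CO))² / (0.0227) = 181
P(CO)² = 4.11 ⇒ P(CO) = 2.03 bar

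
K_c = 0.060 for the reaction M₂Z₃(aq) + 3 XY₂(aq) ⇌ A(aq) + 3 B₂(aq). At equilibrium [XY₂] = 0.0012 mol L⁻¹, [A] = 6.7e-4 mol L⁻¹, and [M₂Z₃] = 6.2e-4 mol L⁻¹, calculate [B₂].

At equilibrium, K_c = [A]·[B₂]³ / ([M₂Z₃]·[XY₂]³) = 0.060.
(6.7e-4)·([B₂])³ / ((6.2e-4)·(0.0012)³) = 0.060
[B₂]³ = 9.59e-11 ⇒ [B₂] = 4.6e-4 mol L⁻¹

[B₂] = 4.6e-4 mol L⁻¹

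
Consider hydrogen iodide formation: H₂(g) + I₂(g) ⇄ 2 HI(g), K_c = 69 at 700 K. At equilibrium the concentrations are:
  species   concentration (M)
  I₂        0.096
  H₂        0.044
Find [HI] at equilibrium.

At equilibrium, K_c = [HI]² / ([H₂]·[I₂]) = 69.
([HI])² / ((0.044)·(0.096)) = 69
[HI]² = 0.291 ⇒ [HI] = 0.54 M

[HI] = 0.54 M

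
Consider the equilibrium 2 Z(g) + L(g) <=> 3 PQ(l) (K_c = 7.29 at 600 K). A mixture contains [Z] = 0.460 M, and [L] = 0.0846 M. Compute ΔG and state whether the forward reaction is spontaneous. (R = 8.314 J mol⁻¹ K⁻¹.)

ΔG = 10.2 kJ/mol; the forward reaction is non-spontaneous

(PQ is a pure liquid — omitted from Q_c.)
Q_c = 1 / ([Z]²·[L]) = 1 / ((0.460)²·(0.0846)) = 55.9
ΔG = RT ln(Q_c/K_c) = (8.314 J mol⁻¹ K⁻¹)(600 K) × ln(55.9/7.29)
   = (4.988 kJ/mol)(2.037) = 10.2 kJ/mol
ΔG > 0, so the forward reaction is non-spontaneous (proceeds in reverse).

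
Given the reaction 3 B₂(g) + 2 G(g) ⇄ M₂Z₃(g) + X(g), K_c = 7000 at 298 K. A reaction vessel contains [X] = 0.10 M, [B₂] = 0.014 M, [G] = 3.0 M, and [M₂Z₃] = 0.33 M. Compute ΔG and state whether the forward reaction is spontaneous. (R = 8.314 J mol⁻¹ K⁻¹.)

ΔG = -4.10 kJ/mol; the forward reaction is spontaneous

Q_c = [M₂Z₃]·[X] / ([B₂]³·[G]²) = (0.33)·(0.10) / ((0.014)³·(3.0)²) = 1340
ΔG = RT ln(Q_c/K_c) = (8.314 J mol⁻¹ K⁻¹)(298 K) × ln(1340/7000)
   = (2.478 kJ/mol)(-1.653) = -4.10 kJ/mol
ΔG < 0, so the forward reaction is spontaneous (proceeds forward).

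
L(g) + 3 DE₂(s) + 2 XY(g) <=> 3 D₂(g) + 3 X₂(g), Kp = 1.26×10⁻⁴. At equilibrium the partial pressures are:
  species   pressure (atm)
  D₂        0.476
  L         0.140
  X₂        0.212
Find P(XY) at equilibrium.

(DE₂ is a pure solid — omitted from Kp.)
At equilibrium, Kp = P(D₂)³·P(X₂)³ / (P(L)·P(XY)²) = 1.26×10⁻⁴.
(0.476)³·(0.212)³ / ((0.140)·(P(XY))²) = 1.26×10⁻⁴
P(XY)² = 58.3 ⇒ P(XY) = 7.63 atm

P(XY) = 7.63 atm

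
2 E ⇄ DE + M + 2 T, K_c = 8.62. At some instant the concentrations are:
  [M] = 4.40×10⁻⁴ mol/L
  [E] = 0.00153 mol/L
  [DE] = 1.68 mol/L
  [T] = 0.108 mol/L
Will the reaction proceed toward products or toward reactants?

Q_c = [DE]·[M]·[T]² / [E]² = (1.68)·(4.40×10⁻⁴)·(0.108)² / (0.00153)² = 3.68
Q_c = 3.68 < K_c = 8.62, so the forward reaction proceeds.

forward (toward products)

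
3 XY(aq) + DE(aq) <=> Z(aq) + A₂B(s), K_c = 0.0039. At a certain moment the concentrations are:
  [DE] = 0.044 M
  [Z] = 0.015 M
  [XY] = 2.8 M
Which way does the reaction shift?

toward reactants

(A₂B is a pure solid — omitted from Q_c.)
Q_c = [Z] / ([XY]³·[DE]) = (0.015) / ((2.8)³·(0.044)) = 0.016
Q_c = 0.016 > K_c = 0.0039, so the reverse reaction proceeds.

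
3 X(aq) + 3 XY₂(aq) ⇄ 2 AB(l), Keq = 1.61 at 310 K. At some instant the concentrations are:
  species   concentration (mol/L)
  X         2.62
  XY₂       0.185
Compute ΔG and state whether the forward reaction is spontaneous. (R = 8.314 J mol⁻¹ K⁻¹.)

ΔG = 4.37 kJ/mol; the forward reaction is non-spontaneous

(AB is a pure liquid — omitted from Q.)
Q = 1 / ([X]³·[XY₂]³) = 1 / ((2.62)³·(0.185)³) = 8.78
ΔG = RT ln(Q/Keq) = (8.314 J mol⁻¹ K⁻¹)(310 K) × ln(8.78/1.61)
   = (2.577 kJ/mol)(1.696) = 4.37 kJ/mol
ΔG > 0, so the forward reaction is non-spontaneous (proceeds in reverse).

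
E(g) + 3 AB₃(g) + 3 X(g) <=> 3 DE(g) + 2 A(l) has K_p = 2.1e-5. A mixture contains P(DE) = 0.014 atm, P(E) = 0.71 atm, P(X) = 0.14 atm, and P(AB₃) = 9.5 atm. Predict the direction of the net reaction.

to the right

(A is a pure liquid — omitted from Q_p.)
Q_p = P(DE)³ / (P(E)·P(AB₃)³·P(X)³) = (0.014)³ / ((0.71)·(9.5)³·(0.14)³) = 1.6e-6
Q_p = 1.6e-6 < K_p = 2.1e-5, so the forward reaction proceeds.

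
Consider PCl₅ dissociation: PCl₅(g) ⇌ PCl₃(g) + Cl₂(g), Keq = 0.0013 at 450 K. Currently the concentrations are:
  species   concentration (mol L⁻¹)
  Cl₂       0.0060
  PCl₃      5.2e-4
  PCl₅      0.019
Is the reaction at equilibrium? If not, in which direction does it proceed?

Q = [PCl₃]·[Cl₂] / [PCl₅] = (5.2e-4)·(0.0060) / (0.019) = 1.6e-4
Q = 1.6e-4 < Keq = 0.0013, so the forward reaction proceeds.

in the forward direction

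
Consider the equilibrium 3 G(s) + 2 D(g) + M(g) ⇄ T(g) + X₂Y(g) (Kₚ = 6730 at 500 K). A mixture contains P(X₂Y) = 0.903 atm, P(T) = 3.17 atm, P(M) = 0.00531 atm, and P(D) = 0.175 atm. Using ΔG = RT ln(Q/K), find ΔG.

(G is a pure solid — omitted from Qₚ.)
Qₚ = P(T)·P(X₂Y) / (P(D)²·P(M)) = (3.17)·(0.903) / ((0.175)²·(0.00531)) = 17600
ΔG = RT ln(Qₚ/Kₚ) = (8.314 J mol⁻¹ K⁻¹)(500 K) × ln(17600/6730)
   = (4.157 kJ/mol)(0.9613) = 4.00 kJ/mol
ΔG > 0, so the forward reaction is non-spontaneous (proceeds in reverse).

ΔG = 4.00 kJ/mol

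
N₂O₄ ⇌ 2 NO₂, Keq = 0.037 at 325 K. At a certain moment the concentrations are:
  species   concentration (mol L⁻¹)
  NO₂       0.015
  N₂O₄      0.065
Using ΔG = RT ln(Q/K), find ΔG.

Q = [NO₂]² / [N₂O₄] = (0.015)² / (0.065) = 0.00346
ΔG = RT ln(Q/Keq) = (8.314 J mol⁻¹ K⁻¹)(325 K) × ln(0.00346/0.037)
   = (2.702 kJ/mol)(-2.370) = -6.40 kJ/mol
ΔG < 0, so the forward reaction is spontaneous (proceeds forward).

ΔG = -6.40 kJ/mol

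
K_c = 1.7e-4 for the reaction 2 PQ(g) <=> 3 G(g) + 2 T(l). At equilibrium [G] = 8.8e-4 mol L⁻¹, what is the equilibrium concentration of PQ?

(T is a pure liquid — omitted from K_c.)
At equilibrium, K_c = [G]³ / [PQ]² = 1.7e-4.
(8.8e-4)³ / ([PQ])² = 1.7e-4
[PQ]² = 4.01e-6 ⇒ [PQ] = 0.0020 mol L⁻¹

[PQ] = 0.0020 mol L⁻¹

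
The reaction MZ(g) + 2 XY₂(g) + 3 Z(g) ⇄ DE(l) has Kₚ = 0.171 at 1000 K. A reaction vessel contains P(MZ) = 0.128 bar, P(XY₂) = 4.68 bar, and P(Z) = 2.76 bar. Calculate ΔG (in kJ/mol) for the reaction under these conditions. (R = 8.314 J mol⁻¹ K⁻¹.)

ΔG = -19.2 kJ/mol

(DE is a pure liquid — omitted from Qₚ.)
Qₚ = 1 / (P(MZ)·P(XY₂)²·P(Z)³) = 1 / ((0.128)·(4.68)²·(2.76)³) = 0.0170
ΔG = RT ln(Qₚ/Kₚ) = (8.314 J mol⁻¹ K⁻¹)(1000 K) × ln(0.0170/0.171)
   = (8.314 kJ/mol)(-2.308) = -19.2 kJ/mol
ΔG < 0, so the forward reaction is spontaneous (proceeds forward).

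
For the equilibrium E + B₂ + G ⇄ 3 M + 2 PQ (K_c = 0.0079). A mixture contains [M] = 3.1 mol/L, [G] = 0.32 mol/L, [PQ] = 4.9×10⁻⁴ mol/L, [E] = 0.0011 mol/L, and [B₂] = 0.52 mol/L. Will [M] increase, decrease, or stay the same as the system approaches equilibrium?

decrease

Q_c = [M]³·[PQ]² / ([E]·[B₂]·[G]) = (3.1)³·(4.9×10⁻⁴)² / ((0.0011)·(0.52)·(0.32)) = 0.039
Q_c = 0.039 > K_c = 0.0079: net reverse reaction.
M is a product, so it decreases.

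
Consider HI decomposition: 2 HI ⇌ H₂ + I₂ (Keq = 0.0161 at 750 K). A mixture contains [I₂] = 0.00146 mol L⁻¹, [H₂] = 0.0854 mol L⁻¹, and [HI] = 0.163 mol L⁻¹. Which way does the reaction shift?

Q = [H₂]·[I₂] / [HI]² = (0.0854)·(0.00146) / (0.163)² = 0.00469
Q = 0.00469 < Keq = 0.0161, so the forward reaction proceeds.

to the right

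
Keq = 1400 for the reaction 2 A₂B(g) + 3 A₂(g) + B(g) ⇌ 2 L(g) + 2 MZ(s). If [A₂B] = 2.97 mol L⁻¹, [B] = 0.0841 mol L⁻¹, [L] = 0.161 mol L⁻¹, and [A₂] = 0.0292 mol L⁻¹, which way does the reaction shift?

no net change (already at equilibrium)

(MZ is a pure solid — omitted from Q.)
Q = [L]² / ([A₂B]²·[A₂]³·[B]) = (0.161)² / ((2.97)²·(0.0292)³·(0.0841)) = 1400
Q = 1400 = Keq, so the system is already at equilibrium.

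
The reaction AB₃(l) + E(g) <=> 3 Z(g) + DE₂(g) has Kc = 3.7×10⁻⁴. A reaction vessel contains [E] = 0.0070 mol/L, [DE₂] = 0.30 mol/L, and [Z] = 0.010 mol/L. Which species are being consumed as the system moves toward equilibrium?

(AB₃ is a pure liquid — omitted from Qc.)
Qc = [Z]³·[DE₂] / [E] = (0.010)³·(0.30) / (0.0070) = 4.3×10⁻⁵
Qc = 4.3×10⁻⁵ < Kc = 3.7×10⁻⁴: net forward reaction.

AB₃, E (reactants)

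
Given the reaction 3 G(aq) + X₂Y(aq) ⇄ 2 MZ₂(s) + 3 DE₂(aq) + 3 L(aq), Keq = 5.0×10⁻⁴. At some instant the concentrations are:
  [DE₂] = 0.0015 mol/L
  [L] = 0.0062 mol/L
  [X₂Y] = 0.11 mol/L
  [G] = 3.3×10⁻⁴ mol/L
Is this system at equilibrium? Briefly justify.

no; Q < K, reaction proceeds forward

(MZ₂ is a pure solid — omitted from Q.)
Q = [DE₂]³·[L]³ / ([G]³·[X₂Y]) = (0.0015)³·(0.0062)³ / ((3.3×10⁻⁴)³·(0.11)) = 2.0×10⁻⁴
Q = 2.0×10⁻⁴ < Keq = 5.0×10⁻⁴: net forward reaction.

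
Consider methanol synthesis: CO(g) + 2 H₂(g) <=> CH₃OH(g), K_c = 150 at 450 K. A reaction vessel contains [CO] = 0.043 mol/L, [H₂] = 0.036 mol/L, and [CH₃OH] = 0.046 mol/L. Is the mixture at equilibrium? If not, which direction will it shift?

no; Q > K, reaction proceeds in reverse

Q_c = [CH₃OH] / ([CO]·[H₂]²) = (0.046) / ((0.043)·(0.036)²) = 830
Q_c = 830 > K_c = 150: net reverse reaction.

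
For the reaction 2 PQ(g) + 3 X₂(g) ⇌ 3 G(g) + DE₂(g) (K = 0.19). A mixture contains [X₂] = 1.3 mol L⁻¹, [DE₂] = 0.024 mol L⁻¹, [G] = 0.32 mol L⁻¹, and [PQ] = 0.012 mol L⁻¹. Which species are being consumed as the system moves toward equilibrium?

G, DE₂ (products)

Q = [G]³·[DE₂] / ([PQ]²·[X₂]³) = (0.32)³·(0.024) / ((0.012)²·(1.3)³) = 2.5
Q = 2.5 > K = 0.19: net reverse reaction.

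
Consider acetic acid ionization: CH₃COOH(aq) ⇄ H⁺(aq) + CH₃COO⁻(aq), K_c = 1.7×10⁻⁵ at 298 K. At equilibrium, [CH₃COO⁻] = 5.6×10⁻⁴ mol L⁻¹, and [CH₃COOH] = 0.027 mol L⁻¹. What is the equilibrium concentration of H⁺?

At equilibrium, K_c = [H⁺]·[CH₃COO⁻] / [CH₃COOH] = 1.7×10⁻⁵.
([H⁺])·(5.6×10⁻⁴) / (0.027) = 1.7×10⁻⁵
[H⁺] = 8.20×10⁻⁴ = 8.2×10⁻⁴ mol L⁻¹

[H⁺] = 8.2×10⁻⁴ mol L⁻¹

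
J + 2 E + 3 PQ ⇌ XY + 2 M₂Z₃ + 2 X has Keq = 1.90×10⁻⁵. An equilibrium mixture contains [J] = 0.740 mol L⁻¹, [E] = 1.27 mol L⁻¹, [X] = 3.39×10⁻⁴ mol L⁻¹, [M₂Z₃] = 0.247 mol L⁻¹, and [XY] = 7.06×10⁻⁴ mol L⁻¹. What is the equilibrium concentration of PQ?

At equilibrium, Keq = [XY]·[M₂Z₃]²·[X]² / ([J]·[E]²·[PQ]³) = 1.90×10⁻⁵.
(7.06×10⁻⁴)·(0.247)²·(3.39×10⁻⁴)² / ((0.740)·(1.27)²·([PQ])³) = 1.90×10⁻⁵
[PQ]³ = 2.18×10⁻⁷ ⇒ [PQ] = 0.00602 mol L⁻¹

[PQ] = 0.00602 mol L⁻¹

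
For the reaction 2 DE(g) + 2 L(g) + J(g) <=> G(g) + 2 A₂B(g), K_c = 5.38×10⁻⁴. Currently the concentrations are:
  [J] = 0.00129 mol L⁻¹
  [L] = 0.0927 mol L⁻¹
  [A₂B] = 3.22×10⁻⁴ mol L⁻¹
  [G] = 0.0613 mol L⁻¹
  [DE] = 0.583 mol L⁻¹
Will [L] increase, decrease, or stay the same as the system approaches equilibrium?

increase

Q_c = [G]·[A₂B]² / ([DE]²·[L]²·[J]) = (0.0613)·(3.22×10⁻⁴)² / ((0.583)²·(0.0927)²·(0.00129)) = 0.00169
Q_c = 0.00169 > K_c = 5.38×10⁻⁴: net reverse reaction.
L is a reactant, so it increases.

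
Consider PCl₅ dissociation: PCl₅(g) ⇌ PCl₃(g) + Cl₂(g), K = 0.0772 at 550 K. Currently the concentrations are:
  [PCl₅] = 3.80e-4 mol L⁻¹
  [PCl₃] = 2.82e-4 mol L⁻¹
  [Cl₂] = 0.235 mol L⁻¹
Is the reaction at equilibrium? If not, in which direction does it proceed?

Q = [PCl₃]·[Cl₂] / [PCl₅] = (2.82e-4)·(0.235) / (3.80e-4) = 0.174
Q = 0.174 > K = 0.0772, so the reverse reaction proceeds.

toward reactants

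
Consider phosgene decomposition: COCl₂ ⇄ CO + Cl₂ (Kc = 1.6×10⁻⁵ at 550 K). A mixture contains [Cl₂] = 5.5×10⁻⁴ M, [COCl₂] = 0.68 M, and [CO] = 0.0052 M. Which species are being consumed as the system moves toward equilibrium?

COCl₂ (reactants)

Qc = [CO]·[Cl₂] / [COCl₂] = (0.0052)·(5.5×10⁻⁴) / (0.68) = 4.2×10⁻⁶
Qc = 4.2×10⁻⁶ < Kc = 1.6×10⁻⁵: net forward reaction.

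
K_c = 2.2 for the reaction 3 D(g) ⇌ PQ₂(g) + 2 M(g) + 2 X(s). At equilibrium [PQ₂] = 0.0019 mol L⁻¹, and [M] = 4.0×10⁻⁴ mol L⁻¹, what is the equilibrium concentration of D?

(X is a pure solid — omitted from K_c.)
At equilibrium, K_c = [PQ₂]·[M]² / [D]³ = 2.2.
(0.0019)·(4.0×10⁻⁴)² / ([D])³ = 2.2
[D]³ = 1.38×10⁻¹⁰ ⇒ [D] = 5.2×10⁻⁴ mol L⁻¹

[D] = 5.2×10⁻⁴ mol L⁻¹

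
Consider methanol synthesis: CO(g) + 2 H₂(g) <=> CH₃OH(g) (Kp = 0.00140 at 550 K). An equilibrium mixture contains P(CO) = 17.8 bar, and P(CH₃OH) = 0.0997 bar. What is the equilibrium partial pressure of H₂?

At equilibrium, Kp = P(CH₃OH) / (P(CO)·P(H₂)²) = 0.00140.
(0.0997) / ((17.8)·(P(H₂))²) = 0.00140
P(H₂)² = 4.00 ⇒ P(H₂) = 2.00 bar

P(H₂) = 2.00 bar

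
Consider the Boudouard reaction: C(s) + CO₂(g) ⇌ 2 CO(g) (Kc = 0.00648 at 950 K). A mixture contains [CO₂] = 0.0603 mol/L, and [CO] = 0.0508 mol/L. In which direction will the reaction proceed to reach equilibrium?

in the reverse direction

(C is a pure solid — omitted from Qc.)
Qc = [CO]² / [CO₂] = (0.0508)² / (0.0603) = 0.0428
Qc = 0.0428 > Kc = 0.00648, so the reverse reaction proceeds.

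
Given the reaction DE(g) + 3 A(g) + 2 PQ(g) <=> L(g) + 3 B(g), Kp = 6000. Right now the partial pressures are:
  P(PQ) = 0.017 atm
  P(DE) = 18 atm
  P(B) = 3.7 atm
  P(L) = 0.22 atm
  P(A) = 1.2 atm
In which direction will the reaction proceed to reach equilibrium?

Qp = P(L)·P(B)³ / (P(DE)·P(A)³·P(PQ)²) = (0.22)·(3.7)³ / ((18)·(1.2)³·(0.017)²) = 1200
Qp = 1200 < Kp = 6000, so the forward reaction proceeds.

in the forward direction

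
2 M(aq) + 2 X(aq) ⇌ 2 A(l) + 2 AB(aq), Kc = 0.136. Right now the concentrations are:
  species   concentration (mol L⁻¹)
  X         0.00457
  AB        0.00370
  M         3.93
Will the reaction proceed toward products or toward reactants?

in the forward direction

(A is a pure liquid — omitted from Qc.)
Qc = [AB]² / ([M]²·[X]²) = (0.00370)² / ((3.93)²·(0.00457)²) = 0.0424
Qc = 0.0424 < Kc = 0.136, so the forward reaction proceeds.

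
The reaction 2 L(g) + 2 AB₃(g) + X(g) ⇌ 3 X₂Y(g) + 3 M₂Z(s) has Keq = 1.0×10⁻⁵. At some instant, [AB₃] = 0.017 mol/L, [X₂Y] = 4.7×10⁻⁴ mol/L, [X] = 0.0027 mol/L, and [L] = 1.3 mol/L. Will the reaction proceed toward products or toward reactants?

reverse (toward reactants)

(M₂Z is a pure solid — omitted from Q.)
Q = [X₂Y]³ / ([L]²·[AB₃]²·[X]) = (4.7×10⁻⁴)³ / ((1.3)²·(0.017)²·(0.0027)) = 7.9×10⁻⁵
Q = 7.9×10⁻⁵ > Keq = 1.0×10⁻⁵, so the reverse reaction proceeds.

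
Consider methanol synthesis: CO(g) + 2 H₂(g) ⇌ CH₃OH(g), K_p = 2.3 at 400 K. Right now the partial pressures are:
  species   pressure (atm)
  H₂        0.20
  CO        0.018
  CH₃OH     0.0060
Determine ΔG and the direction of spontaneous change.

ΔG = 4.28 kJ/mol; the forward reaction is non-spontaneous

Q_p = P(CH₃OH) / (P(CO)·P(H₂)²) = (0.0060) / ((0.018)·(0.20)²) = 8.33
ΔG = RT ln(Q_p/K_p) = (8.314 J mol⁻¹ K⁻¹)(400 K) × ln(8.33/2.3)
   = (3.326 kJ/mol)(1.287) = 4.28 kJ/mol
ΔG > 0, so the forward reaction is non-spontaneous (proceeds in reverse).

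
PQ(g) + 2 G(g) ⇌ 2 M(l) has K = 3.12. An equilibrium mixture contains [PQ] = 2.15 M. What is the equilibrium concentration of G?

[G] = 0.386 M

(M is a pure liquid — omitted from K.)
At equilibrium, K = 1 / ([PQ]·[G]²) = 3.12.
1 / ((2.15)·([G])²) = 3.12
[G]² = 0.149 ⇒ [G] = 0.386 M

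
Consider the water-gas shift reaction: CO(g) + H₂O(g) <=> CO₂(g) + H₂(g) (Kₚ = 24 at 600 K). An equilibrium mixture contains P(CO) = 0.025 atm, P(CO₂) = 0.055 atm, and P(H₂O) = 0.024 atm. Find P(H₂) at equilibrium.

P(H₂) = 0.26 atm

At equilibrium, Kₚ = P(CO₂)·P(H₂) / (P(CO)·P(H₂O)) = 24.
(0.055)·(P(H₂)) / ((0.025)·(0.024)) = 24
P(H₂) = 0.262 = 0.26 atm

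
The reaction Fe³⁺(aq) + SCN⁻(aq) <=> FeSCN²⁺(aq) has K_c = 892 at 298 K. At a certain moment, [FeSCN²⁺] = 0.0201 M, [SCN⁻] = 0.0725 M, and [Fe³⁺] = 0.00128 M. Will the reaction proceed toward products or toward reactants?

to the right

Q_c = [FeSCN²⁺] / ([Fe³⁺]·[SCN⁻]) = (0.0201) / ((0.00128)·(0.0725)) = 217
Q_c = 217 < K_c = 892, so the forward reaction proceeds.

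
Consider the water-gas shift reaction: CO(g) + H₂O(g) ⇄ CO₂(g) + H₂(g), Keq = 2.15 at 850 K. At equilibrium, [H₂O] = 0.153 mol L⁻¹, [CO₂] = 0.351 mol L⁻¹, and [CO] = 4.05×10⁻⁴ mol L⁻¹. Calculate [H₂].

At equilibrium, Keq = [CO₂]·[H₂] / ([CO]·[H₂O]) = 2.15.
(0.351)·([H₂]) / ((4.05×10⁻⁴)·(0.153)) = 2.15
[H₂] = 3.80×10⁻⁴ mol L⁻¹

[H₂] = 3.80×10⁻⁴ mol L⁻¹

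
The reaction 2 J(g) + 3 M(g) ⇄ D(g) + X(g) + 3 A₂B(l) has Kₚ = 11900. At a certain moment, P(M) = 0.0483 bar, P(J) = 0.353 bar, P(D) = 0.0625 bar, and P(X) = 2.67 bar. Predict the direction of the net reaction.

(A₂B is a pure liquid — omitted from Qₚ.)
Qₚ = P(D)·P(X) / (P(J)²·P(M)³) = (0.0625)·(2.67) / ((0.353)²·(0.0483)³) = 11900
Qₚ = 11900 = Kₚ, so the system is already at equilibrium.

no net change (already at equilibrium)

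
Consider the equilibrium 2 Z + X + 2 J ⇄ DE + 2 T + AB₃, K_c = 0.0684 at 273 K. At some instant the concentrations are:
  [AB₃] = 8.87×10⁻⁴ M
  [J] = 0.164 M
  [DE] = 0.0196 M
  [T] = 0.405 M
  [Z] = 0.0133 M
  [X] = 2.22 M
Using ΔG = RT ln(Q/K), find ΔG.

Q_c = [DE]·[T]²·[AB₃] / ([Z]²·[X]·[J]²) = (0.0196)·(0.405)²·(8.87×10⁻⁴) / ((0.0133)²·(2.22)·(0.164)²) = 0.270
ΔG = RT ln(Q_c/K_c) = (8.314 J mol⁻¹ K⁻¹)(273 K) × ln(0.270/0.0684)
   = (2.270 kJ/mol)(1.373) = 3.12 kJ/mol
ΔG > 0, so the forward reaction is non-spontaneous (proceeds in reverse).

ΔG = 3.12 kJ/mol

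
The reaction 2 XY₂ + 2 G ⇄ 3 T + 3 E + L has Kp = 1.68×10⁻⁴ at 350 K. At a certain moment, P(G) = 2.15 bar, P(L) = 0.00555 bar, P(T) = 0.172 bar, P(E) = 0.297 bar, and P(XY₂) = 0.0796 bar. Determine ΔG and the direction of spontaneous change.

ΔG = -5.51 kJ/mol; the forward reaction is spontaneous

Qp = P(T)³·P(E)³·P(L) / (P(XY₂)²·P(G)²) = (0.172)³·(0.297)³·(0.00555) / ((0.0796)²·(2.15)²) = 2.53×10⁻⁵
ΔG = RT ln(Qp/Kp) = (8.314 J mol⁻¹ K⁻¹)(350 K) × ln(2.53×10⁻⁵/1.68×10⁻⁴)
   = (2.910 kJ/mol)(-1.893) = -5.51 kJ/mol
ΔG < 0, so the forward reaction is spontaneous (proceeds forward).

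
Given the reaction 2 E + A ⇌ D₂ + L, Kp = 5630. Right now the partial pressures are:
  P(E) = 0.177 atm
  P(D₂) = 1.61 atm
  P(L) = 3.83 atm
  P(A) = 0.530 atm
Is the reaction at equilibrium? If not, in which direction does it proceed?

in the forward direction

Qp = P(D₂)·P(L) / (P(E)²·P(A)) = (1.61)·(3.83) / ((0.177)²·(0.530)) = 371
Qp = 371 < Kp = 5630, so the forward reaction proceeds.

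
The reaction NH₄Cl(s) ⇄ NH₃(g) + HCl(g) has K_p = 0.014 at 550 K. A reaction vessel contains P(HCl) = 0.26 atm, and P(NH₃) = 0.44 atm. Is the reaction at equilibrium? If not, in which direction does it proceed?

toward reactants

(NH₄Cl is a pure solid — omitted from Q_p.)
Q_p = P(NH₃)·P(HCl) = (0.44)·(0.26) = 0.11
Q_p = 0.11 > K_p = 0.014, so the reverse reaction proceeds.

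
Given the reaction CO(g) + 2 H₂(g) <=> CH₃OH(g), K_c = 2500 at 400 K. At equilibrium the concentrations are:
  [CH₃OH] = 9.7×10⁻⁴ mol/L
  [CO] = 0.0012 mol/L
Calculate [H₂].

[H₂] = 0.018 mol/L

At equilibrium, K_c = [CH₃OH] / ([CO]·[H₂]²) = 2500.
(9.7×10⁻⁴) / ((0.0012)·([H₂])²) = 2500
[H₂]² = 3.23×10⁻⁴ ⇒ [H₂] = 0.018 mol/L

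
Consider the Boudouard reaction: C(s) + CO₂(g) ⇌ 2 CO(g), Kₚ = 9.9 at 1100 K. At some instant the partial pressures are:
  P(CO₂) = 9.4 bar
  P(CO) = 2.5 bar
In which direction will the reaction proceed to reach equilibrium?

toward products

(C is a pure solid — omitted from Qₚ.)
Qₚ = P(CO)² / P(CO₂) = (2.5)² / (9.4) = 0.66
Qₚ = 0.66 < Kₚ = 9.9, so the forward reaction proceeds.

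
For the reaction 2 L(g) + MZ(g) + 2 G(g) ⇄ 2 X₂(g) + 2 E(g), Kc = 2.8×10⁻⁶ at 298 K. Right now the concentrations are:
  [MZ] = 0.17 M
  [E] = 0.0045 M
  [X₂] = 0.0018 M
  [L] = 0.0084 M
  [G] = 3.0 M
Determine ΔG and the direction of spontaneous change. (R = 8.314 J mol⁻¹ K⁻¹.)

ΔG = -3.78 kJ/mol; the forward reaction is spontaneous

Qc = [X₂]²·[E]² / ([L]²·[MZ]·[G]²) = (0.0018)²·(0.0045)² / ((0.0084)²·(0.17)·(3.0)²) = 6.08×10⁻⁷
ΔG = RT ln(Qc/Kc) = (8.314 J mol⁻¹ K⁻¹)(298 K) × ln(6.08×10⁻⁷/2.8×10⁻⁶)
   = (2.478 kJ/mol)(-1.527) = -3.78 kJ/mol
ΔG < 0, so the forward reaction is spontaneous (proceeds forward).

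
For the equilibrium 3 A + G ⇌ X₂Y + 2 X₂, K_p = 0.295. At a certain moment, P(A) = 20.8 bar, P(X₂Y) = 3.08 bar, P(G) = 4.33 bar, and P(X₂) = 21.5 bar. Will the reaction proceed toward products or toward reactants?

Q_p = P(X₂Y)·P(X₂)² / (P(A)³·P(G)) = (3.08)·(21.5)² / ((20.8)³·(4.33)) = 0.0365
Q_p = 0.0365 < K_p = 0.295, so the forward reaction proceeds.

to the right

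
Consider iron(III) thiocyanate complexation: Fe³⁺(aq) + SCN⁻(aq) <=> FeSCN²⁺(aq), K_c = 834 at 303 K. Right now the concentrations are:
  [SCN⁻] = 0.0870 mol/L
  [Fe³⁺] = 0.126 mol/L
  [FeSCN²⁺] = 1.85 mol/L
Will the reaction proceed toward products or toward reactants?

Q_c = [FeSCN²⁺] / ([Fe³⁺]·[SCN⁻]) = (1.85) / ((0.126)·(0.0870)) = 169
Q_c = 169 < K_c = 834, so the forward reaction proceeds.

in the forward direction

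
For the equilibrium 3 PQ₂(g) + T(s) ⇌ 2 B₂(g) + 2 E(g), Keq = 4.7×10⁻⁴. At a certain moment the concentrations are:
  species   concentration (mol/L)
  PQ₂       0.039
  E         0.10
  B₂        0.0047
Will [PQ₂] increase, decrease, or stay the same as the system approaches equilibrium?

(T is a pure solid — omitted from Q.)
Q = [B₂]²·[E]² / [PQ₂]³ = (0.0047)²·(0.10)² / (0.039)³ = 0.0037
Q = 0.0037 > Keq = 4.7×10⁻⁴: net reverse reaction.
PQ₂ is a reactant, so it increases.

increase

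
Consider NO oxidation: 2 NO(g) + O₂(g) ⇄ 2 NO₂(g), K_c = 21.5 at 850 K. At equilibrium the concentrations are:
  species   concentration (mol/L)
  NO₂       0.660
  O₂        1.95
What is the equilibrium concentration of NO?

[NO] = 0.102 mol/L

At equilibrium, K_c = [NO₂]² / ([NO]²·[O₂]) = 21.5.
(0.660)² / (([NO])²·(1.95)) = 21.5
[NO]² = 0.0104 ⇒ [NO] = 0.102 mol/L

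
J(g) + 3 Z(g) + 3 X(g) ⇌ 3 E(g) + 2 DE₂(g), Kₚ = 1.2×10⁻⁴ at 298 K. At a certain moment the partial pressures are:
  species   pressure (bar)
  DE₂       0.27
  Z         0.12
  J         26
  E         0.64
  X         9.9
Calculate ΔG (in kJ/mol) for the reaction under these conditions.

Qₚ = P(E)³·P(DE₂)² / (P(J)·P(Z)³·P(X)³) = (0.64)³·(0.27)² / ((26)·(0.12)³·(9.9)³) = 4.38×10⁻⁴
ΔG = RT ln(Qₚ/Kₚ) = (8.314 J mol⁻¹ K⁻¹)(298 K) × ln(4.38×10⁻⁴/1.2×10⁻⁴)
   = (2.478 kJ/mol)(1.295) = 3.21 kJ/mol
ΔG > 0, so the forward reaction is non-spontaneous (proceeds in reverse).

ΔG = 3.21 kJ/mol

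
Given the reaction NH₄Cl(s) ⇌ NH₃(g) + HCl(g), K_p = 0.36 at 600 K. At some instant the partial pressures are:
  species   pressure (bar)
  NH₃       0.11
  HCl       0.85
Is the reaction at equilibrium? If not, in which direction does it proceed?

to the right

(NH₄Cl is a pure solid — omitted from Q_p.)
Q_p = P(NH₃)·P(HCl) = (0.11)·(0.85) = 0.094
Q_p = 0.094 < K_p = 0.36, so the forward reaction proceeds.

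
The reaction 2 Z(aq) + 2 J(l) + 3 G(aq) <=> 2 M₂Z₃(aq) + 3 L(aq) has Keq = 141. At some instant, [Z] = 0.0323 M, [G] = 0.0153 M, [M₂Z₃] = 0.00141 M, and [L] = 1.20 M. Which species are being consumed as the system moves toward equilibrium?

M₂Z₃, L (products)

(J is a pure liquid — omitted from Q.)
Q = [M₂Z₃]²·[L]³ / ([Z]²·[G]³) = (0.00141)²·(1.20)³ / ((0.0323)²·(0.0153)³) = 919
Q = 919 > Keq = 141: net reverse reaction.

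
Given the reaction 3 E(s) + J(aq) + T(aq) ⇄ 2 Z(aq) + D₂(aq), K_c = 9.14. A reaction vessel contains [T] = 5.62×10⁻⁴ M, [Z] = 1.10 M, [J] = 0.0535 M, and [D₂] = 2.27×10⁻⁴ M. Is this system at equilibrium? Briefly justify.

(E is a pure solid — omitted from Q_c.)
Q_c = [Z]²·[D₂] / ([J]·[T]) = (1.10)²·(2.27×10⁻⁴) / ((0.0535)·(5.62×10⁻⁴)) = 9.14
Q_c = 9.14 = K_c; the system is at equilibrium.

yes, at equilibrium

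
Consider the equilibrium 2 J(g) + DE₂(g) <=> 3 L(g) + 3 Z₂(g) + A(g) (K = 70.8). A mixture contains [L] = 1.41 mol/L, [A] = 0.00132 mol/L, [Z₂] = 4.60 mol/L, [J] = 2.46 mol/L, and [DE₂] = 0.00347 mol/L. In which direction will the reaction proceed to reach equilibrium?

to the right

Q = [L]³·[Z₂]³·[A] / ([J]²·[DE₂]) = (1.41)³·(4.60)³·(0.00132) / ((2.46)²·(0.00347)) = 17.2
Q = 17.2 < K = 70.8, so the forward reaction proceeds.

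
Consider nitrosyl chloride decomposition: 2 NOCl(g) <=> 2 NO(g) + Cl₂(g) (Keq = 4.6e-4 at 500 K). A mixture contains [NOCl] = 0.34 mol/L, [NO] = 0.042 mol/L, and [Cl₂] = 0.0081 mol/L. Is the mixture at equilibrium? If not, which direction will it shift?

Q = [NO]²·[Cl₂] / [NOCl]² = (0.042)²·(0.0081) / (0.34)² = 1.2e-4
Q = 1.2e-4 < Keq = 4.6e-4: net forward reaction.

no; Q < K, reaction proceeds forward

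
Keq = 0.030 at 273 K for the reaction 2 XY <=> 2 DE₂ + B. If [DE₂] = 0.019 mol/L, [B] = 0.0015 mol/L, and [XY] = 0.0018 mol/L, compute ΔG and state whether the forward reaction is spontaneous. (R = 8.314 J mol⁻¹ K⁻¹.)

ΔG = 3.90 kJ/mol; the forward reaction is non-spontaneous

Q = [DE₂]²·[B] / [XY]² = (0.019)²·(0.0015) / (0.0018)² = 0.167
ΔG = RT ln(Q/Keq) = (8.314 J mol⁻¹ K⁻¹)(273 K) × ln(0.167/0.030)
   = (2.270 kJ/mol)(1.717) = 3.90 kJ/mol
ΔG > 0, so the forward reaction is non-spontaneous (proceeds in reverse).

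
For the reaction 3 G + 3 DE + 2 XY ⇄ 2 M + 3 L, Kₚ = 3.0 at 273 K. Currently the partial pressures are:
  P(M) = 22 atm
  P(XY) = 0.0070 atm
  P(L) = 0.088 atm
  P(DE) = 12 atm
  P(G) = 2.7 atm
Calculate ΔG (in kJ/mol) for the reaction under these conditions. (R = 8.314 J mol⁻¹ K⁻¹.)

Qₚ = P(M)²·P(L)³ / (P(G)³·P(DE)³·P(XY)²) = (22)²·(0.088)³ / ((2.7)³·(12)³·(0.0070)²) = 0.198
ΔG = RT ln(Qₚ/Kₚ) = (8.314 J mol⁻¹ K⁻¹)(273 K) × ln(0.198/3.0)
   = (2.270 kJ/mol)(-2.718) = -6.17 kJ/mol
ΔG < 0, so the forward reaction is spontaneous (proceeds forward).

ΔG = -6.17 kJ/mol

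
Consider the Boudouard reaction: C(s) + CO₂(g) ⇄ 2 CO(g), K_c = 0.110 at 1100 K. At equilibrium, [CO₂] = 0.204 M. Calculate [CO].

(C is a pure solid — omitted from K_c.)
At equilibrium, K_c = [CO]² / [CO₂] = 0.110.
([CO])² / (0.204) = 0.110
[CO]² = 0.0224 ⇒ [CO] = 0.150 M

[CO] = 0.150 M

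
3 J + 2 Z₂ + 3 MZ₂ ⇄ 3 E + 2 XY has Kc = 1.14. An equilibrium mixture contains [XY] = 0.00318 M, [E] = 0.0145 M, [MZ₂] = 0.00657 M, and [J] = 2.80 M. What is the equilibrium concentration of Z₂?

[Z₂] = 0.00208 M

At equilibrium, Kc = [E]³·[XY]² / ([J]³·[Z₂]²·[MZ₂]³) = 1.14.
(0.0145)³·(0.00318)² / ((2.80)³·([Z₂])²·(0.00657)³) = 1.14
[Z₂]² = 4.34×10⁻⁶ ⇒ [Z₂] = 0.00208 M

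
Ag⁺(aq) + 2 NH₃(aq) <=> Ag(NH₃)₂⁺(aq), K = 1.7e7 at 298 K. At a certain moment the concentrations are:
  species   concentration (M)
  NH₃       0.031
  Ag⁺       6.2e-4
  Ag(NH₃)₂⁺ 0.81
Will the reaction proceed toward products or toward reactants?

Q = [Ag(NH₃)₂⁺] / ([Ag⁺]·[NH₃]²) = (0.81) / ((6.2e-4)·(0.031)²) = 1.4e6
Q = 1.4e6 < K = 1.7e7, so the forward reaction proceeds.

forward (toward products)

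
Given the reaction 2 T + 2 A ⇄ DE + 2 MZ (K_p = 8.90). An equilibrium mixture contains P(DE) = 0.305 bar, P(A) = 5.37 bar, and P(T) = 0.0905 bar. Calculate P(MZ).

At equilibrium, K_p = P(DE)·P(MZ)² / (P(T)²·P(A)²) = 8.90.
(0.305)·(P(MZ))² / ((0.0905)²·(5.37)²) = 8.90
P(MZ)² = 6.89 ⇒ P(MZ) = 2.63 bar

P(MZ) = 2.63 bar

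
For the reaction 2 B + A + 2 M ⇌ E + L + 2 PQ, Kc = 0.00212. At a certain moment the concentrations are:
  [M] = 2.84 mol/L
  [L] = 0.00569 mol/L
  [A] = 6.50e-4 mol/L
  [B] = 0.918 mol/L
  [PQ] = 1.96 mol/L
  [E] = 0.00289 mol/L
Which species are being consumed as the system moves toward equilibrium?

Qc = [E]·[L]·[PQ]² / ([B]²·[A]·[M]²) = (0.00289)·(0.00569)·(1.96)² / ((0.918)²·(6.50e-4)·(2.84)²) = 0.0143
Qc = 0.0143 > Kc = 0.00212: net reverse reaction.

E, L, PQ (products)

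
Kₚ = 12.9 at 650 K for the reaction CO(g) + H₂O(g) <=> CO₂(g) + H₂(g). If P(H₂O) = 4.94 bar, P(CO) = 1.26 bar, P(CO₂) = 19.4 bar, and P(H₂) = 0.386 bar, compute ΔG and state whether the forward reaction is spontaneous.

Qₚ = P(CO₂)·P(H₂) / (P(CO)·P(H₂O)) = (19.4)·(0.386) / ((1.26)·(4.94)) = 1.20
ΔG = RT ln(Qₚ/Kₚ) = (8.314 J mol⁻¹ K⁻¹)(650 K) × ln(1.20/12.9)
   = (5.404 kJ/mol)(-2.375) = -12.8 kJ/mol
ΔG < 0, so the forward reaction is spontaneous (proceeds forward).

ΔG = -12.8 kJ/mol; the forward reaction is spontaneous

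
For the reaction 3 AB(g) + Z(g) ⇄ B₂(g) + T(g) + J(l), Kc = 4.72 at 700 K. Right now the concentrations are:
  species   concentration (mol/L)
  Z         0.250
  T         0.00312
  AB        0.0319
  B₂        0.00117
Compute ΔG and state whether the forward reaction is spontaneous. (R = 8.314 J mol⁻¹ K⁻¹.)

(J is a pure liquid — omitted from Qc.)
Qc = [B₂]·[T] / ([AB]³·[Z]) = (0.00117)·(0.00312) / ((0.0319)³·(0.250)) = 0.450
ΔG = RT ln(Qc/Kc) = (8.314 J mol⁻¹ K⁻¹)(700 K) × ln(0.450/4.72)
   = (5.820 kJ/mol)(-2.350) = -13.7 kJ/mol
ΔG < 0, so the forward reaction is spontaneous (proceeds forward).

ΔG = -13.7 kJ/mol; the forward reaction is spontaneous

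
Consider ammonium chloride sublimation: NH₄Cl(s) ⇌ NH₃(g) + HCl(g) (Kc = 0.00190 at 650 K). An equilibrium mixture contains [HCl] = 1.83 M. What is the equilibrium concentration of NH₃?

[NH₃] = 0.00104 M

(NH₄Cl is a pure solid — omitted from Kc.)
At equilibrium, Kc = [NH₃]·[HCl] = 0.00190.
([NH₃])·(1.83) = 0.00190
[NH₃] = 0.00104 M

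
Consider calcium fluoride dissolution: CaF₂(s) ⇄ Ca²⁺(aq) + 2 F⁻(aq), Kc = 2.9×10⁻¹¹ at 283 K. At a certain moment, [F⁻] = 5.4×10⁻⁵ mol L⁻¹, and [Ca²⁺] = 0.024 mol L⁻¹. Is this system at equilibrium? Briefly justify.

no; Q > K, reaction proceeds in reverse

(CaF₂ is a pure solid — omitted from Qc.)
Qc = [Ca²⁺]·[F⁻]² = (0.024)·(5.4×10⁻⁵)² = 7.0×10⁻¹¹
Qc = 7.0×10⁻¹¹ > Kc = 2.9×10⁻¹¹: net reverse reaction.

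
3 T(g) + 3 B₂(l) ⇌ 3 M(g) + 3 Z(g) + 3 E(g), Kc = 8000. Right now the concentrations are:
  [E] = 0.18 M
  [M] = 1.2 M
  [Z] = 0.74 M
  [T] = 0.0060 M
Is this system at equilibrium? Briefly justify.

(B₂ is a pure liquid — omitted from Qc.)
Qc = [M]³·[Z]³·[E]³ / [T]³ = (1.2)³·(0.74)³·(0.18)³ / (0.0060)³ = 19000
Qc = 19000 > Kc = 8000: net reverse reaction.

no; Q > K, reaction proceeds in reverse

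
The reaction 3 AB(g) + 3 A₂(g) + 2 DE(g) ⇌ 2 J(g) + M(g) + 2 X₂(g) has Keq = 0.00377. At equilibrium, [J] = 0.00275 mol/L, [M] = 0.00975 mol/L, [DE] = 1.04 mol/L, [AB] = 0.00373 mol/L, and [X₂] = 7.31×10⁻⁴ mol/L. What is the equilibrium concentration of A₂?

[A₂] = 0.0571 mol/L

At equilibrium, Keq = [J]²·[M]·[X₂]² / ([AB]³·[A₂]³·[DE]²) = 0.00377.
(0.00275)²·(0.00975)·(7.31×10⁻⁴)² / ((0.00373)³·([A₂])³·(1.04)²) = 0.00377
[A₂]³ = 1.86×10⁻⁴ ⇒ [A₂] = 0.0571 mol/L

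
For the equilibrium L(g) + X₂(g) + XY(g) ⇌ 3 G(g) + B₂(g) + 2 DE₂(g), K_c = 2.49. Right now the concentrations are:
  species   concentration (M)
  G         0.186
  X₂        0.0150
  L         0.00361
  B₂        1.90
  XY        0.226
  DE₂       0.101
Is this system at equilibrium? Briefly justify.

no; Q > K, reaction proceeds in reverse

Q_c = [G]³·[B₂]·[DE₂]² / ([L]·[X₂]·[XY]) = (0.186)³·(1.90)·(0.101)² / ((0.00361)·(0.0150)·(0.226)) = 10.2
Q_c = 10.2 > K_c = 2.49: net reverse reaction.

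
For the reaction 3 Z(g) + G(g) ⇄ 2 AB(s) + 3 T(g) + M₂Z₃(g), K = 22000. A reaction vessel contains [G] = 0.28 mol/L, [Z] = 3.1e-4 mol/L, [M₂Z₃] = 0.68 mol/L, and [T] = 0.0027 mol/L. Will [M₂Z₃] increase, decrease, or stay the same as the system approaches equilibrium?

(AB is a pure solid — omitted from Q.)
Q = [T]³·[M₂Z₃] / ([Z]³·[G]) = (0.0027)³·(0.68) / ((3.1e-4)³·(0.28)) = 1600
Q = 1600 < K = 22000: net forward reaction.
M₂Z₃ is a product, so it increases.

increase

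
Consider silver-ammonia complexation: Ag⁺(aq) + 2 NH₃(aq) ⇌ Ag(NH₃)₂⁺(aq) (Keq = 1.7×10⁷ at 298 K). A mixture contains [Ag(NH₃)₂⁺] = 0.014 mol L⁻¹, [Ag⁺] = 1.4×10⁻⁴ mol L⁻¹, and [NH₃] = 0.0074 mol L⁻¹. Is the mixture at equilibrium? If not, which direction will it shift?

Q = [Ag(NH₃)₂⁺] / ([Ag⁺]·[NH₃]²) = (0.014) / ((1.4×10⁻⁴)·(0.0074)²) = 1.8×10⁶
Q = 1.8×10⁶ < Keq = 1.7×10⁷: net forward reaction.

no; Q < K, reaction proceeds forward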